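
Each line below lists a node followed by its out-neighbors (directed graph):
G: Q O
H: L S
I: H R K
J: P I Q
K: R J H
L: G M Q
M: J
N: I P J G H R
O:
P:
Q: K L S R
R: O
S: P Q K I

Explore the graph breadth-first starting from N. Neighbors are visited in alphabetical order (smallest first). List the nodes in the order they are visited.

Visit N; enqueue G, H, I, J, P, R → queue [G, H, I, J, P, R]
Visit G; enqueue O, Q → queue [H, I, J, P, R, O, Q]
Visit H; enqueue L, S → queue [I, J, P, R, O, Q, L, S]
Visit I; enqueue K → queue [J, P, R, O, Q, L, S, K]
Visit J → queue [P, R, O, Q, L, S, K]
Visit P → queue [R, O, Q, L, S, K]
Visit R → queue [O, Q, L, S, K]
Visit O → queue [Q, L, S, K]
Visit Q → queue [L, S, K]
Visit L; enqueue M → queue [S, K, M]
Visit S → queue [K, M]
Visit K → queue [M]
Visit M → queue []

N, G, H, I, J, P, R, O, Q, L, S, K, M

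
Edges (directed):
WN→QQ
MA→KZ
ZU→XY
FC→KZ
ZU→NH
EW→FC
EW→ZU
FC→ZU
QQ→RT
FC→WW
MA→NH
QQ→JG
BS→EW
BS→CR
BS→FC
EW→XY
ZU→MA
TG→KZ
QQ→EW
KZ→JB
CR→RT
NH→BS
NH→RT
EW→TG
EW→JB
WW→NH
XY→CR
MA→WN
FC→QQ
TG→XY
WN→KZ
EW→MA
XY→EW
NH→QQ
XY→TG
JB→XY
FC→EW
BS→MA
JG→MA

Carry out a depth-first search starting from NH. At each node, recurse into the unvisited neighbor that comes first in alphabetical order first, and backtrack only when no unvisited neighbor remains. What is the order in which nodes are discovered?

NH, BS, CR, RT, EW, FC, KZ, JB, XY, TG, QQ, JG, MA, WN, WW, ZU

Visit NH
NH → BS
BS → CR
CR → RT
BS → EW
EW → FC
FC → KZ
KZ → JB
JB → XY
XY → TG
FC → QQ
QQ → JG
JG → MA
MA → WN
FC → WW
FC → ZU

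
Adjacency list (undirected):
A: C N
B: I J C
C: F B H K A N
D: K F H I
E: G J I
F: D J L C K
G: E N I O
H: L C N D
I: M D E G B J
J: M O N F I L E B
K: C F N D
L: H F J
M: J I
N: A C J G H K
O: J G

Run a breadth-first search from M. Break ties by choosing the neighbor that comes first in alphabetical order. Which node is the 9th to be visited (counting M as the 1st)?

L

Visit M; enqueue I, J → queue [I, J]
Visit I; enqueue B, D, E, G → queue [J, B, D, E, G]
Visit J; enqueue F, L, N, O → queue [B, D, E, G, F, L, N, O]
Visit B; enqueue C → queue [D, E, G, F, L, N, O, C]
Visit D; enqueue H, K → queue [E, G, F, L, N, O, C, H, K]
Visit E → queue [G, F, L, N, O, C, H, K]
Visit G → queue [F, L, N, O, C, H, K]
Visit F → queue [L, N, O, C, H, K]
Visit L → queue [N, O, C, H, K]
Visit N; enqueue A → queue [O, C, H, K, A]
Visit O → queue [C, H, K, A]
Visit C → queue [H, K, A]
Visit H → queue [K, A]
Visit K → queue [A]
Visit A → queue []

Visit order: M, I, J, B, D, E, G, F, L, N, O, C, H, K, A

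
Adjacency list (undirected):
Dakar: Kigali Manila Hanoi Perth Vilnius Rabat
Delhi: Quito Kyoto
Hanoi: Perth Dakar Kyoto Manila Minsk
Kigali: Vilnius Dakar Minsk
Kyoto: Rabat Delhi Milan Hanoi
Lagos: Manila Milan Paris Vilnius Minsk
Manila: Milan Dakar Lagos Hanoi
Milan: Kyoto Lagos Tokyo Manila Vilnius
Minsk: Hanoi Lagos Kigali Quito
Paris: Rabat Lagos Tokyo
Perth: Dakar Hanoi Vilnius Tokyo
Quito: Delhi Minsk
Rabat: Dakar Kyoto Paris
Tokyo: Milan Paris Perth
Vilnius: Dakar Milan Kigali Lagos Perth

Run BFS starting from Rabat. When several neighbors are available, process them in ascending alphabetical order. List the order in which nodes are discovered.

Rabat → Dakar → Kyoto → Paris → Hanoi → Kigali → Manila → Perth → Vilnius → Delhi → Milan → Lagos → Tokyo → Minsk → Quito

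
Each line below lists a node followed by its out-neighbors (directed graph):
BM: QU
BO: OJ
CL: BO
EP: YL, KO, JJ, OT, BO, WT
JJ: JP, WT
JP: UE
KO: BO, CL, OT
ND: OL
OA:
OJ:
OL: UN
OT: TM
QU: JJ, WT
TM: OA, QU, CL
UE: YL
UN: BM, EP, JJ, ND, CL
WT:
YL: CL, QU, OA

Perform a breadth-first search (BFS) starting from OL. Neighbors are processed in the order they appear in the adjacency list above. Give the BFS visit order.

Visit OL; enqueue UN → queue [UN]
Visit UN; enqueue BM, EP, JJ, ND, CL → queue [BM, EP, JJ, ND, CL]
Visit BM; enqueue QU → queue [EP, JJ, ND, CL, QU]
Visit EP; enqueue YL, KO, OT, BO, WT → queue [JJ, ND, CL, QU, YL, KO, OT, BO, WT]
Visit JJ; enqueue JP → queue [ND, CL, QU, YL, KO, OT, BO, WT, JP]
Visit ND → queue [CL, QU, YL, KO, OT, BO, WT, JP]
Visit CL → queue [QU, YL, KO, OT, BO, WT, JP]
Visit QU → queue [YL, KO, OT, BO, WT, JP]
Visit YL; enqueue OA → queue [KO, OT, BO, WT, JP, OA]
Visit KO → queue [OT, BO, WT, JP, OA]
Visit OT; enqueue TM → queue [BO, WT, JP, OA, TM]
Visit BO; enqueue OJ → queue [WT, JP, OA, TM, OJ]
Visit WT → queue [JP, OA, TM, OJ]
Visit JP; enqueue UE → queue [OA, TM, OJ, UE]
Visit OA → queue [TM, OJ, UE]
Visit TM → queue [OJ, UE]
Visit OJ → queue [UE]
Visit UE → queue []

OL UN BM EP JJ ND CL QU YL KO OT BO WT JP OA TM OJ UE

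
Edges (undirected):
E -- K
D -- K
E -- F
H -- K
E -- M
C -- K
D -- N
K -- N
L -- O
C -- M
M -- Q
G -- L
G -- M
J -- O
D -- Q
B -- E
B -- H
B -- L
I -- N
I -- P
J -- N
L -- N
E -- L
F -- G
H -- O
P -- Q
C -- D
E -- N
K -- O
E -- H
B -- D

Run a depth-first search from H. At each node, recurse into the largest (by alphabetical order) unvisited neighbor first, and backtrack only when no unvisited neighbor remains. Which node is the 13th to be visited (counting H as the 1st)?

Visit H
H → O
O → L
L → N
N → K
K → E
E → M
M → Q
Q → P
P → I
Q → D
D → C
D → B
M → G
G → F
N → J

Visit order: H, O, L, N, K, E, M, Q, P, I, D, C, B, G, F, J

B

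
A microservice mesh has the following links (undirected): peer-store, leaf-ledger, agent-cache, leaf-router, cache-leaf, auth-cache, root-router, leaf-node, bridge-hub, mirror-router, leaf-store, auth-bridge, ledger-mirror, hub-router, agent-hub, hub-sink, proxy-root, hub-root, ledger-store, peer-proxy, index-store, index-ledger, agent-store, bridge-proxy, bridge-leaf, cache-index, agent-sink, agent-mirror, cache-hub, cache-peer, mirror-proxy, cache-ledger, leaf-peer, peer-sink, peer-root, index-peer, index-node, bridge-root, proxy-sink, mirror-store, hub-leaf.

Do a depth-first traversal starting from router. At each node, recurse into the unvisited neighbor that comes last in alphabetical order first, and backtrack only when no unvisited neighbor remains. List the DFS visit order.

Visit router
router → root
root → proxy
proxy → sink
sink → peer
peer → store
store → mirror
mirror → ledger
ledger → leaf
leaf → node
node → index
index → cache
cache → hub
hub → bridge
bridge → auth
hub → agent

router root proxy sink peer store mirror ledger leaf node index cache hub bridge auth agent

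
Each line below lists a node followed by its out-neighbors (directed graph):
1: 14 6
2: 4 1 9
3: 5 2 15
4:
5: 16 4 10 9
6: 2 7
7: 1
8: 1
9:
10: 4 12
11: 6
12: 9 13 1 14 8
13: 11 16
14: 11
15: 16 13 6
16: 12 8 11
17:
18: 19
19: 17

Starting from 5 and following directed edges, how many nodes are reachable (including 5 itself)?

14

BFS from 5 visits: 5, 16, 10, 9, 4, 12, 11, 8, 14, 13, 1, 6, 7, 2
Reachable nodes: 14 of 19 total.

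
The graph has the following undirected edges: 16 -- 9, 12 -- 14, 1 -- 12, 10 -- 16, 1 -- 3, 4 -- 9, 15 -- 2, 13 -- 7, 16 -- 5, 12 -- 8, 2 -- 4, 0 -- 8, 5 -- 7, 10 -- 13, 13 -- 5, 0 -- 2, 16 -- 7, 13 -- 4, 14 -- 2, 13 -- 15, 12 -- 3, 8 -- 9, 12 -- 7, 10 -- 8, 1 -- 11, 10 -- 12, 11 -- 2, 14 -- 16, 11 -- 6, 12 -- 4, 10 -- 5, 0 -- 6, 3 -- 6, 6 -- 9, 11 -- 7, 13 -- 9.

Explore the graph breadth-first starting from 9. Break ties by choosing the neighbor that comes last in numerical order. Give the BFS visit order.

9 16 13 8 6 4 14 10 7 5 15 12 0 11 3 2 1

Visit 9; enqueue 16, 13, 8, 6, 4 → queue [16, 13, 8, 6, 4]
Visit 16; enqueue 14, 10, 7, 5 → queue [13, 8, 6, 4, 14, 10, 7, 5]
Visit 13; enqueue 15 → queue [8, 6, 4, 14, 10, 7, 5, 15]
Visit 8; enqueue 12, 0 → queue [6, 4, 14, 10, 7, 5, 15, 12, 0]
Visit 6; enqueue 11, 3 → queue [4, 14, 10, 7, 5, 15, 12, 0, 11, 3]
Visit 4; enqueue 2 → queue [14, 10, 7, 5, 15, 12, 0, 11, 3, 2]
Visit 14 → queue [10, 7, 5, 15, 12, 0, 11, 3, 2]
Visit 10 → queue [7, 5, 15, 12, 0, 11, 3, 2]
Visit 7 → queue [5, 15, 12, 0, 11, 3, 2]
Visit 5 → queue [15, 12, 0, 11, 3, 2]
Visit 15 → queue [12, 0, 11, 3, 2]
Visit 12; enqueue 1 → queue [0, 11, 3, 2, 1]
Visit 0 → queue [11, 3, 2, 1]
Visit 11 → queue [3, 2, 1]
Visit 3 → queue [2, 1]
Visit 2 → queue [1]
Visit 1 → queue []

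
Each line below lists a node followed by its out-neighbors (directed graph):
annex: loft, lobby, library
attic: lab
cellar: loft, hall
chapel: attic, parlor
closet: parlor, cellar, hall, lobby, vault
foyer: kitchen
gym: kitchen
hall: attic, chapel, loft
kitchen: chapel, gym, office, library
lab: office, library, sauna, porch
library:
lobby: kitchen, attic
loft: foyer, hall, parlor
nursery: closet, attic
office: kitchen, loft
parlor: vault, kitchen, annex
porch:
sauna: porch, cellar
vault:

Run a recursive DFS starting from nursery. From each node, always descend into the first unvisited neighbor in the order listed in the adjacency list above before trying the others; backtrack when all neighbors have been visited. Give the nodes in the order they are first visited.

Visit nursery
nursery → closet
closet → parlor
parlor → vault
parlor → kitchen
kitchen → chapel
chapel → attic
attic → lab
lab → office
office → loft
loft → foyer
loft → hall
lab → library
lab → sauna
sauna → porch
sauna → cellar
kitchen → gym
parlor → annex
annex → lobby

nursery closet parlor vault kitchen chapel attic lab office loft foyer hall library sauna porch cellar gym annex lobby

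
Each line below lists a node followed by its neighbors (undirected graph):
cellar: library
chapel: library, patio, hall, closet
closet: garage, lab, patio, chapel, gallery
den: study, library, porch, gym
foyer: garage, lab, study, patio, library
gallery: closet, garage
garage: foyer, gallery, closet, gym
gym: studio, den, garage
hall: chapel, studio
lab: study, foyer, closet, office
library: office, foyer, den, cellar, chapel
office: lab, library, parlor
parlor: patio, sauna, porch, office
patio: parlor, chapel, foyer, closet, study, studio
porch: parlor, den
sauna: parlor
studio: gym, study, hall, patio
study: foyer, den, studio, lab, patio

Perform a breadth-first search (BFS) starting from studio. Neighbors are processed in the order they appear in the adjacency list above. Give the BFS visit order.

studio -> gym -> study -> hall -> patio -> den -> garage -> foyer -> lab -> chapel -> parlor -> closet -> library -> porch -> gallery -> office -> sauna -> cellar

Visit studio; enqueue gym, study, hall, patio → queue [gym, study, hall, patio]
Visit gym; enqueue den, garage → queue [study, hall, patio, den, garage]
Visit study; enqueue foyer, lab → queue [hall, patio, den, garage, foyer, lab]
Visit hall; enqueue chapel → queue [patio, den, garage, foyer, lab, chapel]
Visit patio; enqueue parlor, closet → queue [den, garage, foyer, lab, chapel, parlor, closet]
Visit den; enqueue library, porch → queue [garage, foyer, lab, chapel, parlor, closet, library, porch]
Visit garage; enqueue gallery → queue [foyer, lab, chapel, parlor, closet, library, porch, gallery]
Visit foyer → queue [lab, chapel, parlor, closet, library, porch, gallery]
Visit lab; enqueue office → queue [chapel, parlor, closet, library, porch, gallery, office]
Visit chapel → queue [parlor, closet, library, porch, gallery, office]
Visit parlor; enqueue sauna → queue [closet, library, porch, gallery, office, sauna]
Visit closet → queue [library, porch, gallery, office, sauna]
Visit library; enqueue cellar → queue [porch, gallery, office, sauna, cellar]
Visit porch → queue [gallery, office, sauna, cellar]
Visit gallery → queue [office, sauna, cellar]
Visit office → queue [sauna, cellar]
Visit sauna → queue [cellar]
Visit cellar → queue []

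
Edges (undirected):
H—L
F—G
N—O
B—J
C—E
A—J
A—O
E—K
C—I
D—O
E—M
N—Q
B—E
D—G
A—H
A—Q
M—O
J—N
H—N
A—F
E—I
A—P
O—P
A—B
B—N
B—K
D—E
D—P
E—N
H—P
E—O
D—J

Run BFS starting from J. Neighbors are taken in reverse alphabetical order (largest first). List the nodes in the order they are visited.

Visit J; enqueue N, D, B, A → queue [N, D, B, A]
Visit N; enqueue Q, O, H, E → queue [D, B, A, Q, O, H, E]
Visit D; enqueue P, G → queue [B, A, Q, O, H, E, P, G]
Visit B; enqueue K → queue [A, Q, O, H, E, P, G, K]
Visit A; enqueue F → queue [Q, O, H, E, P, G, K, F]
Visit Q → queue [O, H, E, P, G, K, F]
Visit O; enqueue M → queue [H, E, P, G, K, F, M]
Visit H; enqueue L → queue [E, P, G, K, F, M, L]
Visit E; enqueue I, C → queue [P, G, K, F, M, L, I, C]
Visit P → queue [G, K, F, M, L, I, C]
Visit G → queue [K, F, M, L, I, C]
Visit K → queue [F, M, L, I, C]
Visit F → queue [M, L, I, C]
Visit M → queue [L, I, C]
Visit L → queue [I, C]
Visit I → queue [C]
Visit C → queue []

J -> N -> D -> B -> A -> Q -> O -> H -> E -> P -> G -> K -> F -> M -> L -> I -> C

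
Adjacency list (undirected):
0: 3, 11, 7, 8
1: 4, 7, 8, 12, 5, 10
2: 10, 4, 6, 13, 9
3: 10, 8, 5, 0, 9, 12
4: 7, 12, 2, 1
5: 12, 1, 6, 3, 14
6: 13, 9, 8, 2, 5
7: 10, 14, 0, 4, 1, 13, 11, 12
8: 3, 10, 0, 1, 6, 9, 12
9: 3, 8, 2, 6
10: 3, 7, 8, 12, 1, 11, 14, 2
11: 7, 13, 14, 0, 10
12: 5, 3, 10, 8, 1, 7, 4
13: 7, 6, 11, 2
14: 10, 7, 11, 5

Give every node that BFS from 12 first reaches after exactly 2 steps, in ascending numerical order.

Level 0: 12
Level 1: 1, 3, 4, 5, 7, 8, 10
Level 2: 0, 2, 6, 9, 11, 13, 14

0, 2, 6, 9, 11, 13, 14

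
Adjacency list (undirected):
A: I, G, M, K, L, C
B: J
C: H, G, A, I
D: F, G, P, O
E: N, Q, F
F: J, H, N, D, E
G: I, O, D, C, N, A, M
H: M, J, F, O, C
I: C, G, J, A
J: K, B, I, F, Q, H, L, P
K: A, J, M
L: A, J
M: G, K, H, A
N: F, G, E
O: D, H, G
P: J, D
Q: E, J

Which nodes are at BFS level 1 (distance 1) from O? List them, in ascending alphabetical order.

D, G, H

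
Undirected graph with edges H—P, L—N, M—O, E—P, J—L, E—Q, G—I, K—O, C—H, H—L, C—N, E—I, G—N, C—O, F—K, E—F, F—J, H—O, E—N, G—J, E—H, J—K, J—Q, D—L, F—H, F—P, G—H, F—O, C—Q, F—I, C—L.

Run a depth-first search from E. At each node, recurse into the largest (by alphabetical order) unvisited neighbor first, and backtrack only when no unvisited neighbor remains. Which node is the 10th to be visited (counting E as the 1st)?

H

Visit E
E → Q
Q → J
J → L
L → N
N → G
G → I
I → F
F → P
P → H
H → O
O → M
O → K
O → C
L → D

Visit order: E, Q, J, L, N, G, I, F, P, H, O, M, K, C, D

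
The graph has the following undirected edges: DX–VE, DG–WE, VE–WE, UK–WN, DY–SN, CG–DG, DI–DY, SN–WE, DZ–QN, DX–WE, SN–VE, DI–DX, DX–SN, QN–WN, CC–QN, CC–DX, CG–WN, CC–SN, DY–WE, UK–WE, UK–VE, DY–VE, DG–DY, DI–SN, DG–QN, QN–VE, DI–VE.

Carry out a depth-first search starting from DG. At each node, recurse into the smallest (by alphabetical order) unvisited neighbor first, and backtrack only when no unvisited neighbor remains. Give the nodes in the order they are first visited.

DG → CG → WN → QN → CC → DX → DI → DY → SN → VE → UK → WE → DZ

Visit DG
DG → CG
CG → WN
WN → QN
QN → CC
CC → DX
DX → DI
DI → DY
DY → SN
SN → VE
VE → UK
UK → WE
QN → DZ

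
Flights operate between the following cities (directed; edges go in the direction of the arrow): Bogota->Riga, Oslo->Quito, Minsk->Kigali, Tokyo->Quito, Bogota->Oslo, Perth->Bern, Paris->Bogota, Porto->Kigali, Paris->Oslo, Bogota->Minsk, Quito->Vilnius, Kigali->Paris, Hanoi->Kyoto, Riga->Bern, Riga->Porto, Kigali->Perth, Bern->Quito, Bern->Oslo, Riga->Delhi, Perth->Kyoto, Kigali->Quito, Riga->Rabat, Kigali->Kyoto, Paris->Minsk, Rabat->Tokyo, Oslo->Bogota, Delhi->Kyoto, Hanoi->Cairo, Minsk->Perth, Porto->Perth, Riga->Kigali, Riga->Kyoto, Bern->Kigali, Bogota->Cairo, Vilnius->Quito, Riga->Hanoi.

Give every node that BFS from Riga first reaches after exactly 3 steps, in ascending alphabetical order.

Bogota, Minsk, Vilnius

Level 0: Riga
Level 1: Bern, Delhi, Hanoi, Kigali, Kyoto, Porto, Rabat
Level 2: Cairo, Oslo, Paris, Perth, Quito, Tokyo
Level 3: Bogota, Minsk, Vilnius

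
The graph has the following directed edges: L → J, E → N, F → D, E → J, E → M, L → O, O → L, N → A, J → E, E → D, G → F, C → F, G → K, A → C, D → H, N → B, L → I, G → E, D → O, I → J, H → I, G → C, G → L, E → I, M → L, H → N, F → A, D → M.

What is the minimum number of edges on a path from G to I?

2

Level 0: G
Level 1: C, E, F, K, L
Level 2: A, D, I, J, M, N, O
Level 3: B, H
I first appears at level 2.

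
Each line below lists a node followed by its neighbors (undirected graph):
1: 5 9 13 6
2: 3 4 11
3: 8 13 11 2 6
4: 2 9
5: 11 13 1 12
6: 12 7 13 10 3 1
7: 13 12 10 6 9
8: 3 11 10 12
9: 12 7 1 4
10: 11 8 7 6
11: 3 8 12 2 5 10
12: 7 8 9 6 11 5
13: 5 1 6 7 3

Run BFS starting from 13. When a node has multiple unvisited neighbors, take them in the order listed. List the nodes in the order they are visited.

13, 5, 1, 6, 7, 3, 11, 12, 9, 10, 8, 2, 4

Visit 13; enqueue 5, 1, 6, 7, 3 → queue [5, 1, 6, 7, 3]
Visit 5; enqueue 11, 12 → queue [1, 6, 7, 3, 11, 12]
Visit 1; enqueue 9 → queue [6, 7, 3, 11, 12, 9]
Visit 6; enqueue 10 → queue [7, 3, 11, 12, 9, 10]
Visit 7 → queue [3, 11, 12, 9, 10]
Visit 3; enqueue 8, 2 → queue [11, 12, 9, 10, 8, 2]
Visit 11 → queue [12, 9, 10, 8, 2]
Visit 12 → queue [9, 10, 8, 2]
Visit 9; enqueue 4 → queue [10, 8, 2, 4]
Visit 10 → queue [8, 2, 4]
Visit 8 → queue [2, 4]
Visit 2 → queue [4]
Visit 4 → queue []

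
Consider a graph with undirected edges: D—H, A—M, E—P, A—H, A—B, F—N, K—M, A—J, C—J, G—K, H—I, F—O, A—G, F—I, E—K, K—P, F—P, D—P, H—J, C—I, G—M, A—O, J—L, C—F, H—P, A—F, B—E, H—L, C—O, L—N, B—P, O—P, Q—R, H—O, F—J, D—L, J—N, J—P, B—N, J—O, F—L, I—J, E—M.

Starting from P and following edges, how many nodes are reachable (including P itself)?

BFS from P visits: P, B, D, E, F, H, J, K, O, A, N, L, M, C, I, G
Reachable nodes: 16 of 18 total.

16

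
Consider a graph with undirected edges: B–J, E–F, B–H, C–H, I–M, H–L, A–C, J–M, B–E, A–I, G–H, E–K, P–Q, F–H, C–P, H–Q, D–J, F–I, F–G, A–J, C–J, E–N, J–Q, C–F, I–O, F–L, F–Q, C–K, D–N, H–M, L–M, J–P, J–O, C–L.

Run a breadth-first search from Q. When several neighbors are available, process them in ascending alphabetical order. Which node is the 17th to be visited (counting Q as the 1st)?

N

Visit Q; enqueue F, H, J, P → queue [F, H, J, P]
Visit F; enqueue C, E, G, I, L → queue [H, J, P, C, E, G, I, L]
Visit H; enqueue B, M → queue [J, P, C, E, G, I, L, B, M]
Visit J; enqueue A, D, O → queue [P, C, E, G, I, L, B, M, A, D, O]
Visit P → queue [C, E, G, I, L, B, M, A, D, O]
Visit C; enqueue K → queue [E, G, I, L, B, M, A, D, O, K]
Visit E; enqueue N → queue [G, I, L, B, M, A, D, O, K, N]
Visit G → queue [I, L, B, M, A, D, O, K, N]
Visit I → queue [L, B, M, A, D, O, K, N]
Visit L → queue [B, M, A, D, O, K, N]
Visit B → queue [M, A, D, O, K, N]
Visit M → queue [A, D, O, K, N]
Visit A → queue [D, O, K, N]
Visit D → queue [O, K, N]
Visit O → queue [K, N]
Visit K → queue [N]
Visit N → queue []

Visit order: Q, F, H, J, P, C, E, G, I, L, B, M, A, D, O, K, N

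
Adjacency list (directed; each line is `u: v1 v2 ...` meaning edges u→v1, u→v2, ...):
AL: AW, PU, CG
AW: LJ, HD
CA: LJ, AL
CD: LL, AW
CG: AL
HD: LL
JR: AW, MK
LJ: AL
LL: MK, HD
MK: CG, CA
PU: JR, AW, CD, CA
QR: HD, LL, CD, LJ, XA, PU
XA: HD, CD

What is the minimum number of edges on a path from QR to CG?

Level 0: QR
Level 1: CD, HD, LJ, LL, PU, XA
Level 2: AL, AW, CA, JR, MK
Level 3: CG
CG first appears at level 3.

3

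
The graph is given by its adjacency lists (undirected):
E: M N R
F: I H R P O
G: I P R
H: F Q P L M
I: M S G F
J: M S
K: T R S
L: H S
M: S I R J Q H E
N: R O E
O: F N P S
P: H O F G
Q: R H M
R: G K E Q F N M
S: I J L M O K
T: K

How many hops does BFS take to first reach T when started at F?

Level 0: F
Level 1: H, I, O, P, R
Level 2: E, G, K, L, M, N, Q, S
Level 3: J, T
T first appears at level 3.

3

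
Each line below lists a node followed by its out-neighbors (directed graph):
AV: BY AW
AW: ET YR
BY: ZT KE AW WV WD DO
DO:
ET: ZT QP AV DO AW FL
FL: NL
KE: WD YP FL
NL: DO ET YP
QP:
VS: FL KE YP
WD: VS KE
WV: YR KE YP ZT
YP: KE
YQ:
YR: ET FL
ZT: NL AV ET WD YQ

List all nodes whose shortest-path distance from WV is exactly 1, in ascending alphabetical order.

KE, YP, YR, ZT

Level 0: WV
Level 1: KE, YP, YR, ZT
Level 2: AV, ET, FL, NL, WD, YQ
Level 3: AW, BY, DO, QP, VS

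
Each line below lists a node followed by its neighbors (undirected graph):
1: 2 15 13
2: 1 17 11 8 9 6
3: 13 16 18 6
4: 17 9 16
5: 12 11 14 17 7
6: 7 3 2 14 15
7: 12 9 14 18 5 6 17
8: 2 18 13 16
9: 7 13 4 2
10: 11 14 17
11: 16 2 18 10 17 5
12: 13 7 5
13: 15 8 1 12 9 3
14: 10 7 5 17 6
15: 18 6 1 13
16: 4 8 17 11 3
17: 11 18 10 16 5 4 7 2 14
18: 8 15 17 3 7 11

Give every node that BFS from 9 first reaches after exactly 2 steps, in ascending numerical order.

1, 3, 5, 6, 8, 11, 12, 14, 15, 16, 17, 18

Level 0: 9
Level 1: 2, 4, 7, 13
Level 2: 1, 3, 5, 6, 8, 11, 12, 14, 15, 16, 17, 18
Level 3: 10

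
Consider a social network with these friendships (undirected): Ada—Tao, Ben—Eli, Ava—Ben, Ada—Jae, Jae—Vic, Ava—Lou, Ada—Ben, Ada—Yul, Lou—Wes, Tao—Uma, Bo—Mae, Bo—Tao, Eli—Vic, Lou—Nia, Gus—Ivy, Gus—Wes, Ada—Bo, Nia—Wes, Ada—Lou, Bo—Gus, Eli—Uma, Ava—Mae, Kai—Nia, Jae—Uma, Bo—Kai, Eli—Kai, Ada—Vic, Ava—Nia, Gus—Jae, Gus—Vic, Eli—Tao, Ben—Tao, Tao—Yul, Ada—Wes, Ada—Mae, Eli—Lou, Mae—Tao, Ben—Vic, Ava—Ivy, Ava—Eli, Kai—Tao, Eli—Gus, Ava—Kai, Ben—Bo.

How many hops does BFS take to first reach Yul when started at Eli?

Level 0: Eli
Level 1: Ava, Ben, Gus, Kai, Lou, Tao, Uma, Vic
Level 2: Ada, Bo, Ivy, Jae, Mae, Nia, Wes, Yul
Yul first appears at level 2.

2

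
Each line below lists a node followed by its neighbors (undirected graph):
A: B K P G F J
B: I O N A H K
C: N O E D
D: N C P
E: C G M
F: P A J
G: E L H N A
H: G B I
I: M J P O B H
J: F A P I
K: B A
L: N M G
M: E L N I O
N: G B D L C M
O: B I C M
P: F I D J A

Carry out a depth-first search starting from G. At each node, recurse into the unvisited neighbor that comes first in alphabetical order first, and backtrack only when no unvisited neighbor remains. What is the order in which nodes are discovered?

G, A, B, H, I, J, F, P, D, C, E, M, L, N, O, K

Visit G
G → A
A → B
B → H
H → I
I → J
J → F
F → P
P → D
D → C
C → E
E → M
M → L
L → N
M → O
B → K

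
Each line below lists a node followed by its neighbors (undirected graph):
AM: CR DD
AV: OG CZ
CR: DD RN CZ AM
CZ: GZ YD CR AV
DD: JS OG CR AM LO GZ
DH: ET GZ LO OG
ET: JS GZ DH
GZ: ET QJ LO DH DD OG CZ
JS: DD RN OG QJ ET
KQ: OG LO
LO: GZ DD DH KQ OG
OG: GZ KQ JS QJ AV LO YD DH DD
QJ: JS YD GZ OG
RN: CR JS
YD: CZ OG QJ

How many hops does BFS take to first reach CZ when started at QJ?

2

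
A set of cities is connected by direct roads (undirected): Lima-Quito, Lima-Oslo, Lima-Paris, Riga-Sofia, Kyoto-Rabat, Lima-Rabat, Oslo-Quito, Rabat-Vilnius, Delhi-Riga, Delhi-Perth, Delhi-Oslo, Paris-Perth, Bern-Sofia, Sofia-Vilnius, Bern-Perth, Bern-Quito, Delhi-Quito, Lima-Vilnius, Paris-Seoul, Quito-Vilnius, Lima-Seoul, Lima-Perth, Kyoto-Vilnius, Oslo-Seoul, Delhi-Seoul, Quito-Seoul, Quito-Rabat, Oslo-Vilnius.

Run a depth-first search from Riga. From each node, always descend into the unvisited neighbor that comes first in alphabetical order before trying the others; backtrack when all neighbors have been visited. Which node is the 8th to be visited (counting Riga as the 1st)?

Visit Riga
Riga → Delhi
Delhi → Oslo
Oslo → Lima
Lima → Paris
Paris → Perth
Perth → Bern
Bern → Quito
Quito → Rabat
Rabat → Kyoto
Kyoto → Vilnius
Vilnius → Sofia
Quito → Seoul

Visit order: Riga, Delhi, Oslo, Lima, Paris, Perth, Bern, Quito, Rabat, Kyoto, Vilnius, Sofia, Seoul

Quito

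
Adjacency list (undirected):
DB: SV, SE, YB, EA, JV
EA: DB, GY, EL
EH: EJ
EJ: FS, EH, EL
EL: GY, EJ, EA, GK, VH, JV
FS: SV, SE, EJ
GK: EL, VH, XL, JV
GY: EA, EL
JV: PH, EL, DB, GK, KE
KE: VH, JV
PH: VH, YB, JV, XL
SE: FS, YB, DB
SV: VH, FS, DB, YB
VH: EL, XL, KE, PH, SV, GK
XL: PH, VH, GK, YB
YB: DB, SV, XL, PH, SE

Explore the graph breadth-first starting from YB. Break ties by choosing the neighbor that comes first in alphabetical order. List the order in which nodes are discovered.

YB, DB, PH, SE, SV, XL, EA, JV, VH, FS, GK, EL, GY, KE, EJ, EH

Visit YB; enqueue DB, PH, SE, SV, XL → queue [DB, PH, SE, SV, XL]
Visit DB; enqueue EA, JV → queue [PH, SE, SV, XL, EA, JV]
Visit PH; enqueue VH → queue [SE, SV, XL, EA, JV, VH]
Visit SE; enqueue FS → queue [SV, XL, EA, JV, VH, FS]
Visit SV → queue [XL, EA, JV, VH, FS]
Visit XL; enqueue GK → queue [EA, JV, VH, FS, GK]
Visit EA; enqueue EL, GY → queue [JV, VH, FS, GK, EL, GY]
Visit JV; enqueue KE → queue [VH, FS, GK, EL, GY, KE]
Visit VH → queue [FS, GK, EL, GY, KE]
Visit FS; enqueue EJ → queue [GK, EL, GY, KE, EJ]
Visit GK → queue [EL, GY, KE, EJ]
Visit EL → queue [GY, KE, EJ]
Visit GY → queue [KE, EJ]
Visit KE → queue [EJ]
Visit EJ; enqueue EH → queue [EH]
Visit EH → queue []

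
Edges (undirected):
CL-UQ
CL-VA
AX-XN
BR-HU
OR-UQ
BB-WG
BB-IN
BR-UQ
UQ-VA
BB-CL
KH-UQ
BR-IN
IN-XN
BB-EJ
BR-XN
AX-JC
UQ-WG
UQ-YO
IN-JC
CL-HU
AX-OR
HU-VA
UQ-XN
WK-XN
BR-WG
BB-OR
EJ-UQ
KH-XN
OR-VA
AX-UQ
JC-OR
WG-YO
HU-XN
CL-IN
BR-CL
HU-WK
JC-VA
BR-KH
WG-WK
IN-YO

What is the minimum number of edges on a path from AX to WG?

2

Level 0: AX
Level 1: JC, OR, UQ, XN
Level 2: BB, BR, CL, EJ, HU, IN, KH, VA, WG, WK, YO
WG first appears at level 2.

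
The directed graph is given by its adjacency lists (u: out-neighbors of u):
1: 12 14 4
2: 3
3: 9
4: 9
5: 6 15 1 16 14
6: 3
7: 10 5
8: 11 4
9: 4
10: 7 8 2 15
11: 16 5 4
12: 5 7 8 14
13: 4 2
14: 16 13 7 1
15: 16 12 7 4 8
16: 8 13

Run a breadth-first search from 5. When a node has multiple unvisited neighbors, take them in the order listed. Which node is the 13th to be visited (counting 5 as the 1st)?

Visit 5; enqueue 6, 15, 1, 16, 14 → queue [6, 15, 1, 16, 14]
Visit 6; enqueue 3 → queue [15, 1, 16, 14, 3]
Visit 15; enqueue 12, 7, 4, 8 → queue [1, 16, 14, 3, 12, 7, 4, 8]
Visit 1 → queue [16, 14, 3, 12, 7, 4, 8]
Visit 16; enqueue 13 → queue [14, 3, 12, 7, 4, 8, 13]
Visit 14 → queue [3, 12, 7, 4, 8, 13]
Visit 3; enqueue 9 → queue [12, 7, 4, 8, 13, 9]
Visit 12 → queue [7, 4, 8, 13, 9]
Visit 7; enqueue 10 → queue [4, 8, 13, 9, 10]
Visit 4 → queue [8, 13, 9, 10]
Visit 8; enqueue 11 → queue [13, 9, 10, 11]
Visit 13; enqueue 2 → queue [9, 10, 11, 2]
Visit 9 → queue [10, 11, 2]
Visit 10 → queue [11, 2]
Visit 11 → queue [2]
Visit 2 → queue []

Visit order: 5, 6, 15, 1, 16, 14, 3, 12, 7, 4, 8, 13, 9, 10, 11, 2

9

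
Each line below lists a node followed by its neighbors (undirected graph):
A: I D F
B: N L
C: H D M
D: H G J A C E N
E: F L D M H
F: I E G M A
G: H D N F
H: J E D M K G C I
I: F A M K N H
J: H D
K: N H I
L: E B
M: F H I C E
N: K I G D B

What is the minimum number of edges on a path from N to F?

Level 0: N
Level 1: B, D, G, I, K
Level 2: A, C, E, F, H, J, L, M
F first appears at level 2.

2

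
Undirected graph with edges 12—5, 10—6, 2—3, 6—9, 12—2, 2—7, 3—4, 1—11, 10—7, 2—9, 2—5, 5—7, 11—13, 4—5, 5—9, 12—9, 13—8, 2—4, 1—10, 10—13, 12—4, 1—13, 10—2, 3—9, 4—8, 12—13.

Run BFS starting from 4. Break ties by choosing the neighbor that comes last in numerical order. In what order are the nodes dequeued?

Visit 4; enqueue 12, 8, 5, 3, 2 → queue [12, 8, 5, 3, 2]
Visit 12; enqueue 13, 9 → queue [8, 5, 3, 2, 13, 9]
Visit 8 → queue [5, 3, 2, 13, 9]
Visit 5; enqueue 7 → queue [3, 2, 13, 9, 7]
Visit 3 → queue [2, 13, 9, 7]
Visit 2; enqueue 10 → queue [13, 9, 7, 10]
Visit 13; enqueue 11, 1 → queue [9, 7, 10, 11, 1]
Visit 9; enqueue 6 → queue [7, 10, 11, 1, 6]
Visit 7 → queue [10, 11, 1, 6]
Visit 10 → queue [11, 1, 6]
Visit 11 → queue [1, 6]
Visit 1 → queue [6]
Visit 6 → queue []

4 → 12 → 8 → 5 → 3 → 2 → 13 → 9 → 7 → 10 → 11 → 1 → 6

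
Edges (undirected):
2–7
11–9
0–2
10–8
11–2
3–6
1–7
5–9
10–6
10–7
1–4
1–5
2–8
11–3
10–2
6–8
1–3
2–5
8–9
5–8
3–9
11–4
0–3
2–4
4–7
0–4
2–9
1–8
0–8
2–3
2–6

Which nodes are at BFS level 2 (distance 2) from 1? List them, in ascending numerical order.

0, 2, 6, 9, 10, 11

Level 0: 1
Level 1: 3, 4, 5, 7, 8
Level 2: 0, 2, 6, 9, 10, 11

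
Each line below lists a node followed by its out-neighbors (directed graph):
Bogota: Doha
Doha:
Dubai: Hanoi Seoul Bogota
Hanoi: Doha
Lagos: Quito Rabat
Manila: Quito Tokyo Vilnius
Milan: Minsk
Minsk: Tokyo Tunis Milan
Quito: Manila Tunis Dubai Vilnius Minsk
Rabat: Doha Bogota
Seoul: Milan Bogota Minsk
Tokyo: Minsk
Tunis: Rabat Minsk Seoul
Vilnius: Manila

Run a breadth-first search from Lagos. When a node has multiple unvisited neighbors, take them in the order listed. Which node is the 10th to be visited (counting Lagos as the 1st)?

Bogota

Visit Lagos; enqueue Quito, Rabat → queue [Quito, Rabat]
Visit Quito; enqueue Manila, Tunis, Dubai, Vilnius, Minsk → queue [Rabat, Manila, Tunis, Dubai, Vilnius, Minsk]
Visit Rabat; enqueue Doha, Bogota → queue [Manila, Tunis, Dubai, Vilnius, Minsk, Doha, Bogota]
Visit Manila; enqueue Tokyo → queue [Tunis, Dubai, Vilnius, Minsk, Doha, Bogota, Tokyo]
Visit Tunis; enqueue Seoul → queue [Dubai, Vilnius, Minsk, Doha, Bogota, Tokyo, Seoul]
Visit Dubai; enqueue Hanoi → queue [Vilnius, Minsk, Doha, Bogota, Tokyo, Seoul, Hanoi]
Visit Vilnius → queue [Minsk, Doha, Bogota, Tokyo, Seoul, Hanoi]
Visit Minsk; enqueue Milan → queue [Doha, Bogota, Tokyo, Seoul, Hanoi, Milan]
Visit Doha → queue [Bogota, Tokyo, Seoul, Hanoi, Milan]
Visit Bogota → queue [Tokyo, Seoul, Hanoi, Milan]
Visit Tokyo → queue [Seoul, Hanoi, Milan]
Visit Seoul → queue [Hanoi, Milan]
Visit Hanoi → queue [Milan]
Visit Milan → queue []

Visit order: Lagos, Quito, Rabat, Manila, Tunis, Dubai, Vilnius, Minsk, Doha, Bogota, Tokyo, Seoul, Hanoi, Milan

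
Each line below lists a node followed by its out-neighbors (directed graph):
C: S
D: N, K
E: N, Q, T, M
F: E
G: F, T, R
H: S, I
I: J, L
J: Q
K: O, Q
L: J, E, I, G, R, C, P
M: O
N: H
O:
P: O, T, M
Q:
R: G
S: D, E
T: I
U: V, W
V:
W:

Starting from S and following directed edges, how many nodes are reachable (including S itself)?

18

BFS from S visits: S, D, E, N, K, Q, T, M, H, O, I, J, L, G, R, C, P, F
Reachable nodes: 18 of 21 total.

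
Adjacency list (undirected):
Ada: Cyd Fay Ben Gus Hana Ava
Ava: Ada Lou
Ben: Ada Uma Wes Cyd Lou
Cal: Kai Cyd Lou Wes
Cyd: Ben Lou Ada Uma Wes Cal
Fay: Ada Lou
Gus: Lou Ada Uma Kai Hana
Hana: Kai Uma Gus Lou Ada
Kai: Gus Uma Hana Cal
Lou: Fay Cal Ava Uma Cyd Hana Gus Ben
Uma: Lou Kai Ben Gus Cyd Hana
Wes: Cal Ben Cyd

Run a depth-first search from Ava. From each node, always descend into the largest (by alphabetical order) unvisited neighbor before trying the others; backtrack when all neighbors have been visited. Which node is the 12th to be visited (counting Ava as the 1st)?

Visit Ava
Ava → Lou
Lou → Uma
Uma → Kai
Kai → Hana
Hana → Gus
Gus → Ada
Ada → Fay
Ada → Cyd
Cyd → Wes
Wes → Cal
Wes → Ben

Visit order: Ava, Lou, Uma, Kai, Hana, Gus, Ada, Fay, Cyd, Wes, Cal, Ben

Ben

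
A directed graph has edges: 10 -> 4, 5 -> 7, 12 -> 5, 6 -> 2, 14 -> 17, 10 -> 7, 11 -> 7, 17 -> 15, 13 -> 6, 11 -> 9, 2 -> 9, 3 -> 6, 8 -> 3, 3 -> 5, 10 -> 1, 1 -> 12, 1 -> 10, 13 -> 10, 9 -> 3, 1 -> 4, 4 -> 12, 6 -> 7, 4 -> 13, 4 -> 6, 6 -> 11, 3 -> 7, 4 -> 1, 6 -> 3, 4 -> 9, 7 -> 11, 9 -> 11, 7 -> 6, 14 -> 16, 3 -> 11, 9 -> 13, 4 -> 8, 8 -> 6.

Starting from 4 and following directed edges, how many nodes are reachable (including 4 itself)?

BFS from 4 visits: 4, 1, 6, 8, 9, 12, 13, 10, 2, 3, 7, 11, 5
Reachable nodes: 13 of 17 total.

13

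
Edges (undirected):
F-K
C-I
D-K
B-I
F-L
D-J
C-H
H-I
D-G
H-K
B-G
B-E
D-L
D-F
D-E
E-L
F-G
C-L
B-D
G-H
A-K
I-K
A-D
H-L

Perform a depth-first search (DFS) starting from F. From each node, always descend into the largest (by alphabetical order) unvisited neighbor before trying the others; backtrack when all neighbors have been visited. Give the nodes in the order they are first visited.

F L H K I C B G D J E A

Visit F
F → L
L → H
H → K
K → I
I → C
I → B
B → G
G → D
D → J
D → E
D → A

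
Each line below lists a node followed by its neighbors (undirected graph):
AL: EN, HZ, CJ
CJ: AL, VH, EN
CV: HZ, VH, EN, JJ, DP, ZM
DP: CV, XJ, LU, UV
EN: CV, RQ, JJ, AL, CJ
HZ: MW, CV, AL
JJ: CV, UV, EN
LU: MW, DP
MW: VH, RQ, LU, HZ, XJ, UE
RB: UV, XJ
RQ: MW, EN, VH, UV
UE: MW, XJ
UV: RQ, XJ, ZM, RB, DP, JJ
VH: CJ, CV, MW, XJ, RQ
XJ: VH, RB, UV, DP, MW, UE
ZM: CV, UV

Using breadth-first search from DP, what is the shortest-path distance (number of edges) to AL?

Level 0: DP
Level 1: CV, LU, UV, XJ
Level 2: EN, HZ, JJ, MW, RB, RQ, UE, VH, ZM
Level 3: AL, CJ
AL first appears at level 3.

3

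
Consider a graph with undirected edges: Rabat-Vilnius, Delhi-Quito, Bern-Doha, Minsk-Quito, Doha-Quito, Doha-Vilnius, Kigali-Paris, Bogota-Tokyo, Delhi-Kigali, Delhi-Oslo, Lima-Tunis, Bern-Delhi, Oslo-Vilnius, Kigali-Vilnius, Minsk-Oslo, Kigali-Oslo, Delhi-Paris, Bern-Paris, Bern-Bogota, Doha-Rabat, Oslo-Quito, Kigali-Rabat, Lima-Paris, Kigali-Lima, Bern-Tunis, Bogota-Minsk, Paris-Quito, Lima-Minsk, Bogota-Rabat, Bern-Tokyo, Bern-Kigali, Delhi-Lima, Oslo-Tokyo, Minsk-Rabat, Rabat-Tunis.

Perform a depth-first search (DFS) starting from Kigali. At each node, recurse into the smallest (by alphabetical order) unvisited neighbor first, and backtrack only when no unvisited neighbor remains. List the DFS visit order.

Kigali, Bern, Bogota, Minsk, Lima, Delhi, Oslo, Quito, Doha, Rabat, Tunis, Vilnius, Paris, Tokyo

Visit Kigali
Kigali → Bern
Bern → Bogota
Bogota → Minsk
Minsk → Lima
Lima → Delhi
Delhi → Oslo
Oslo → Quito
Quito → Doha
Doha → Rabat
Rabat → Tunis
Rabat → Vilnius
Quito → Paris
Oslo → Tokyo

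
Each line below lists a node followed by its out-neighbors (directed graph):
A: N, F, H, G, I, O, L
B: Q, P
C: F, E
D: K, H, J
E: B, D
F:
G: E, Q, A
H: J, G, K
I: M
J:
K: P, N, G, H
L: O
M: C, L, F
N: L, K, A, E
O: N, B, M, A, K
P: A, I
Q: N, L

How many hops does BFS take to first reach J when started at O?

3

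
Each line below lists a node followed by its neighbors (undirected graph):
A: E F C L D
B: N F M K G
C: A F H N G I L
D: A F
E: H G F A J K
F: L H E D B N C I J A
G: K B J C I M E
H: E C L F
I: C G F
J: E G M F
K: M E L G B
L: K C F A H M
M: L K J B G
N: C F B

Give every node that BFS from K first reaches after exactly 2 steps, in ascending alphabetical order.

A, C, F, H, I, J, N

Level 0: K
Level 1: B, E, G, L, M
Level 2: A, C, F, H, I, J, N
Level 3: D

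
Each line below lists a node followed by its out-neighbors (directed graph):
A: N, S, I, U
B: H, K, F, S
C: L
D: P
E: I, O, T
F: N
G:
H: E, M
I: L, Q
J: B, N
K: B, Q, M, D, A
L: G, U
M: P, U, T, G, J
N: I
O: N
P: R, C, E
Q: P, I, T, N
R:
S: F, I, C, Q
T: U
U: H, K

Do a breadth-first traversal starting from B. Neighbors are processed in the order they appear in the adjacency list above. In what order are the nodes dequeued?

B, H, K, F, S, E, M, Q, D, A, N, I, C, O, T, P, U, G, J, L, R

Visit B; enqueue H, K, F, S → queue [H, K, F, S]
Visit H; enqueue E, M → queue [K, F, S, E, M]
Visit K; enqueue Q, D, A → queue [F, S, E, M, Q, D, A]
Visit F; enqueue N → queue [S, E, M, Q, D, A, N]
Visit S; enqueue I, C → queue [E, M, Q, D, A, N, I, C]
Visit E; enqueue O, T → queue [M, Q, D, A, N, I, C, O, T]
Visit M; enqueue P, U, G, J → queue [Q, D, A, N, I, C, O, T, P, U, G, J]
Visit Q → queue [D, A, N, I, C, O, T, P, U, G, J]
Visit D → queue [A, N, I, C, O, T, P, U, G, J]
Visit A → queue [N, I, C, O, T, P, U, G, J]
Visit N → queue [I, C, O, T, P, U, G, J]
Visit I; enqueue L → queue [C, O, T, P, U, G, J, L]
Visit C → queue [O, T, P, U, G, J, L]
Visit O → queue [T, P, U, G, J, L]
Visit T → queue [P, U, G, J, L]
Visit P; enqueue R → queue [U, G, J, L, R]
Visit U → queue [G, J, L, R]
Visit G → queue [J, L, R]
Visit J → queue [L, R]
Visit L → queue [R]
Visit R → queue []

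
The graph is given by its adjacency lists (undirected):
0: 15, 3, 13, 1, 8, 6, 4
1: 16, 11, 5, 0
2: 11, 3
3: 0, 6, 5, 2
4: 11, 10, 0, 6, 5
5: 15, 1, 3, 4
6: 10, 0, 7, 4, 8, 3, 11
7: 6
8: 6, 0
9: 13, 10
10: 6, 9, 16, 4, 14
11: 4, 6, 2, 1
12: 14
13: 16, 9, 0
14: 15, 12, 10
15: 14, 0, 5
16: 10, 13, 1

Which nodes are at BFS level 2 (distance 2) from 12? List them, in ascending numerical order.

Level 0: 12
Level 1: 14
Level 2: 10, 15
Level 3: 0, 4, 5, 6, 9, 16
Level 4: 1, 3, 7, 8, 11, 13
Level 5: 2

10, 15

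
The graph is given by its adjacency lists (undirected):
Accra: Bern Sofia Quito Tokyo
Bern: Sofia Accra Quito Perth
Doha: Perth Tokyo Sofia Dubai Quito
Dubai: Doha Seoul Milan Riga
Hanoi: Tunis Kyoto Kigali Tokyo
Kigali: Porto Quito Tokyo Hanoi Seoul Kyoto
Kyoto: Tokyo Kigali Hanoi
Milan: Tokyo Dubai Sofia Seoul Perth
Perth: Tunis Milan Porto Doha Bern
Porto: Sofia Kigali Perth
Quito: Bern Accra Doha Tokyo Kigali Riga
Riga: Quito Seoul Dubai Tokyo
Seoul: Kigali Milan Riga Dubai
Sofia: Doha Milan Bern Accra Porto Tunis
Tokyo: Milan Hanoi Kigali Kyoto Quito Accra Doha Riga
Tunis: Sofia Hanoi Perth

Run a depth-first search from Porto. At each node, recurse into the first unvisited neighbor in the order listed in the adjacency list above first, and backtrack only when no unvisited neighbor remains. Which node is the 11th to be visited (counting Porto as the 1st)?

Visit Porto
Porto → Sofia
Sofia → Doha
Doha → Perth
Perth → Tunis
Tunis → Hanoi
Hanoi → Kyoto
Kyoto → Tokyo
Tokyo → Milan
Milan → Dubai
Dubai → Seoul
Seoul → Kigali
Kigali → Quito
Quito → Bern
Bern → Accra
Quito → Riga

Visit order: Porto, Sofia, Doha, Perth, Tunis, Hanoi, Kyoto, Tokyo, Milan, Dubai, Seoul, Kigali, Quito, Bern, Accra, Riga

Seoul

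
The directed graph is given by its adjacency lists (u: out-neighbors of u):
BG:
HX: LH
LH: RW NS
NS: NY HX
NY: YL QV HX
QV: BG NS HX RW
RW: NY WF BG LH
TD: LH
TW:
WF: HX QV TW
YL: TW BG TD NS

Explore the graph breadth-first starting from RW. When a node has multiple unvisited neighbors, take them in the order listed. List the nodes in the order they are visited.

Visit RW; enqueue NY, WF, BG, LH → queue [NY, WF, BG, LH]
Visit NY; enqueue YL, QV, HX → queue [WF, BG, LH, YL, QV, HX]
Visit WF; enqueue TW → queue [BG, LH, YL, QV, HX, TW]
Visit BG → queue [LH, YL, QV, HX, TW]
Visit LH; enqueue NS → queue [YL, QV, HX, TW, NS]
Visit YL; enqueue TD → queue [QV, HX, TW, NS, TD]
Visit QV → queue [HX, TW, NS, TD]
Visit HX → queue [TW, NS, TD]
Visit TW → queue [NS, TD]
Visit NS → queue [TD]
Visit TD → queue []

RW NY WF BG LH YL QV HX TW NS TD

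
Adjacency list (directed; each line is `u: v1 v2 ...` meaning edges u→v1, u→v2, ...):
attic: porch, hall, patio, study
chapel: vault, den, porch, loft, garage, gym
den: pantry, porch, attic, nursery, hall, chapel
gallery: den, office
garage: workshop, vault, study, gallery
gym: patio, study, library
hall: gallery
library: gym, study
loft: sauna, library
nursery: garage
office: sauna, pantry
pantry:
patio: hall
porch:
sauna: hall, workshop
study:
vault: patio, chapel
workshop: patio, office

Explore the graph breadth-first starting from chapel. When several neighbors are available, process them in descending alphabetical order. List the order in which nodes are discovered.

Visit chapel; enqueue vault, porch, loft, gym, garage, den → queue [vault, porch, loft, gym, garage, den]
Visit vault; enqueue patio → queue [porch, loft, gym, garage, den, patio]
Visit porch → queue [loft, gym, garage, den, patio]
Visit loft; enqueue sauna, library → queue [gym, garage, den, patio, sauna, library]
Visit gym; enqueue study → queue [garage, den, patio, sauna, library, study]
Visit garage; enqueue workshop, gallery → queue [den, patio, sauna, library, study, workshop, gallery]
Visit den; enqueue pantry, nursery, hall, attic → queue [patio, sauna, library, study, workshop, gallery, pantry, nursery, hall, attic]
Visit patio → queue [sauna, library, study, workshop, gallery, pantry, nursery, hall, attic]
Visit sauna → queue [library, study, workshop, gallery, pantry, nursery, hall, attic]
Visit library → queue [study, workshop, gallery, pantry, nursery, hall, attic]
Visit study → queue [workshop, gallery, pantry, nursery, hall, attic]
Visit workshop; enqueue office → queue [gallery, pantry, nursery, hall, attic, office]
Visit gallery → queue [pantry, nursery, hall, attic, office]
Visit pantry → queue [nursery, hall, attic, office]
Visit nursery → queue [hall, attic, office]
Visit hall → queue [attic, office]
Visit attic → queue [office]
Visit office → queue []

chapel vault porch loft gym garage den patio sauna library study workshop gallery pantry nursery hall attic office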